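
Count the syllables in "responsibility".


Word: "responsibility"
Syllable breakdown: re-spon-si-bil-i-ty
Counting: 6 parts
= 6 syllables


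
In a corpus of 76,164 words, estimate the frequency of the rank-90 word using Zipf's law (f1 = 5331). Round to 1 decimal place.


Zipf's law: f(r) = f(1) / r
f(1) = 5331
f(90) = 5331 / 90
= 59.2 occurrences


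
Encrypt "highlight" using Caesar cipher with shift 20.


Word: "highlight"
Shift: 20
Each letter → (letter + shift) mod 26:
  'h' (7) + 20 = 1 → 'b'
  'i' (8) + 20 = 2 → 'c'
  'g' (6) + 20 = 0 → 'a'
  'h' (7) + 20 = 1 → 'b'
  'l' (11) + 20 = 5 → 'f'
  'i' (8) + 20 = 2 → 'c'
  'g' (6) + 20 = 0 → 'a'
  'h' (7) + 20 = 1 → 'b'
  't' (19) + 20 = 13 → 'n'
Result = "bcabfcabn"


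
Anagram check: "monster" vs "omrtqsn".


Word 1: "monster" → sorted: emnorst
Word 2: "omrtqsn" → sorted: mnoqrst
Same letters? emnorst != mnoqrst
Anagram = No


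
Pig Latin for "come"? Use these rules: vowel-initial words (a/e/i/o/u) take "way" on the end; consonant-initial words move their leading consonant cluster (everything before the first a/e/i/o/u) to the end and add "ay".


Word: "come"
Starts with consonant(s) → move to end, add 'ay'
Consonant cluster: "c"
Pig Latin = "omecay"


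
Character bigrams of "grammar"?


Word: "grammar" (length 7)
Number of bigrams = 7 - 2 + 1 = 6
  Position 0: "gr"
  Position 1: "ra"
  Position 2: "am"
  Position 3: "mm"
  Position 4: "ma"
  Position 5: "ar"
Bigrams = "gr", "ra", "am", "mm", "ma", "ar"


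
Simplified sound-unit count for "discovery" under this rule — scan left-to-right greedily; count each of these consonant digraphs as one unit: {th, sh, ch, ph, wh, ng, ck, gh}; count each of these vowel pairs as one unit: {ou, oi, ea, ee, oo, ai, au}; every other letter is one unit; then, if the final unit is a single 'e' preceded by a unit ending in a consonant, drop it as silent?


Word: "discovery" (9 letters)
Left-to-right scan:
  1. 'd' (letter)
  2. 'i' (letter)
  3. 's' (letter)
  4. 'c' (letter)
  5. 'o' (letter)
  6. 'v' (letter)
  7. 'e' (letter)
  8. 'r' (letter)
  9. 'y' (letter)
Units from scan: 9
Sound units = 9 units


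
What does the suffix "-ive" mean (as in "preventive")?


Suffix: -ive
As in: preventive -> prevent + -ive
Meaning = tending to


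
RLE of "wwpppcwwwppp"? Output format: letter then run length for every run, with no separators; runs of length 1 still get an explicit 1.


String: "wwpppcwwwppp"
Scanning for consecutive runs:
  'w' x 2
  'p' x 3
  'c' x 1
  'w' x 3
  'p' x 3
RLE = "w2p3c1w3p3"


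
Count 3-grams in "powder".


Word: "powder" (length 6)
Number of 3-grams = length - 3 + 1 = 6 - 3 + 1
= 4


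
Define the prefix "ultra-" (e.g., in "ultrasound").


Prefix: ultra-
As in: ultrasound -> ultra- + sound
Meaning = beyond


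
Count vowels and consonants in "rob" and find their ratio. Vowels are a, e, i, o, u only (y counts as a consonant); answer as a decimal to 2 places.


Word: "rob"
Vowels (a,e,i,o,u): 1
Consonants: 2
Ratio = 1/2
= 0.50


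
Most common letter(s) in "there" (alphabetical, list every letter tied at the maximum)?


Word: "there"
Letter counts:
  'e': 2
  'h': 1
  'r': 1
  't': 1
Maximum count = 2
Most frequent = 'e' (2 times each)


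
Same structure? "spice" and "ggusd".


Pattern of "spice": [0, 1, 2, 3, 4]
Pattern of "ggusd": [0, 0, 1, 2, 3]
Patterns do not match
Same pattern = No


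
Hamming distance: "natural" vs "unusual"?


Comparing character by character (same length = 7):
  Pos 0: 'n' vs 'u' !=
  Pos 1: 'a' vs 'n' !=
  Pos 2: 't' vs 'u' !=
  Pos 3: 'u' vs 's' !=
  Pos 4: 'r' vs 'u' !=
  Pos 5: 'a' vs 'a' =
  Pos 6: 'l' vs 'l' =
Hamming distance = 5


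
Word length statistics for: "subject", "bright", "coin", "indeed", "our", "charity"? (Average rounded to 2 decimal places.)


Lengths: "subject"=7, "bright"=6, "coin"=4, "indeed"=6, "our"=3, "charity"=7
Sum = 33, Count = 6
Average = 33/6 = 5.50
= avg=5.50, min=3, max=7


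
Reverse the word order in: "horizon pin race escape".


Original: "horizon pin race escape"
Words (1..n): horizon | pin | race | escape
Reversed (n..1): escape | race | pin | horizon
Result = "escape race pin horizon"


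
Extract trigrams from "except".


Word: "except" (length 6)
Number of trigrams = 6 - 3 + 1 = 4
  Position 0: "exc"
  Position 1: "xce"
  Position 2: "cep"
  Position 3: "ept"
Trigrams = "exc", "xce", "cep", "ept"


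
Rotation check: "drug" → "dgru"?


Word: "drug", Candidate: "dgru"
Method: check if candidate is substring of word+word
"drugdrug" contains "dgru"? No
Is rotation = No


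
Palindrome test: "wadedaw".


Word: "wadedaw"
Reversed: "wadedaw"
Forward == Backward? wadedaw == wadedaw
Palindrome = Yes


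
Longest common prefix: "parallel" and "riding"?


Word 1: "parallel"
Word 2: "riding"
Comparing from start:
  Pos 0: 'p' != 'r' (stop)
LCP = "" (length 0)


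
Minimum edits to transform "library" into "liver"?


Word 1: "library" (length 7)
Word 2: "liver" (length 5)
One optimal edit sequence (insert/delete/substitute each cost 1):
  1. keep 'l'
  2. keep 'i'
  3. delete 'b'  (+1)
  4. substitute 'r' -> 'v'  (+1)
  5. substitute 'a' -> 'e'  (+1)
  6. keep 'r'
  7. delete 'y'  (+1)
Total edit operations: 4
Edit distance = 4


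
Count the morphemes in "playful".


Word: "playful"
Morphemes: play | -ful
Each morpheme carries meaning
= 2 morphemes


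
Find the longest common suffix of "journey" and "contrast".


Word 1: "journey"
Word 2: "contrast"
Comparing from end:
  Pos -1: 'y' != 't' (stop)
LCS = "" (length 0)


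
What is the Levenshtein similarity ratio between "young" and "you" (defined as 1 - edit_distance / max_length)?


Word 1: "young" (length 5)
Word 2: "you" (length 3)
One optimal edit sequence:
  1. keep 'y'
  2. keep 'o'
  3. keep 'u'
  4. delete 'n'  (+1)
  5. delete 'g'  (+1)
Edit distance = 2
Max length = max(5, 3) = 5
Similarity = 1 - 2/5
= 0.6000


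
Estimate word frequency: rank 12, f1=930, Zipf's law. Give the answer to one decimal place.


Zipf's law: f(r) = f(1) / r
f(1) = 930
f(12) = 930 / 12
= 77.5 occurrences


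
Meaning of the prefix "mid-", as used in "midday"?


Prefix: mid-
Example: midday = mid- + day
Meaning = middle


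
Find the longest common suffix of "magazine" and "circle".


Word 1: "magazine"
Word 2: "circle"
Comparing from end:
  Pos -1: 'e' == 'e'
  Pos -2: 'n' != 'l' (stop)
LCS = "e" (length 1)


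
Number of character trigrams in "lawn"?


Word: "lawn" (length 4)
Number of 3-grams = length - 3 + 1 = 4 - 3 + 1
= 2


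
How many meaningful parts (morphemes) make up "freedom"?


Word: "freedom"
Morphemes: free + -dom
Each morpheme carries meaning
= 2 morphemes


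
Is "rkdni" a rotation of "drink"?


Word: "drink", Candidate: "rkdni"
Method: check if candidate is substring of word+word
"drinkdrink" contains "rkdni"? No
Is rotation = No


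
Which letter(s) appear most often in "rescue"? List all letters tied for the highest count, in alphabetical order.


Word: "rescue"
Letter counts:
  'c': 1
  'e': 2
  'r': 1
  's': 1
  'u': 1
Maximum count = 2
Most frequent = 'e' (2 times each)


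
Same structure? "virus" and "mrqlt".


Pattern of "virus": [0, 1, 2, 3, 4]
Pattern of "mrqlt": [0, 1, 2, 3, 4]
Patterns match
Same pattern = Yes


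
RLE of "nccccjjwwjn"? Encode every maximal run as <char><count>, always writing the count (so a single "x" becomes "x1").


String: "nccccjjwwjn"
Scanning for consecutive runs:
  'n' x 1
  'c' x 4
  'j' x 2
  'w' x 2
  'j' x 1
  'n' x 1
RLE = "n1c4j2w2j1n1"


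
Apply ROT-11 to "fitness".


Word: "fitness"
Shift: 11
Each letter → (letter + shift) mod 26:
  'f' (5) + 11 = 16 → 'q'
  'i' (8) + 11 = 19 → 't'
  't' (19) + 11 = 4 → 'e'
  'n' (13) + 11 = 24 → 'y'
  'e' (4) + 11 = 15 → 'p'
  's' (18) + 11 = 3 → 'd'
  's' (18) + 11 = 3 → 'd'
Result = "qteypdd"


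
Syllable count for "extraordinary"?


Word: "extraordinary"
Syllable breakdown: ex · traor · di · nar · y
Counting: 5 parts
= 5 syllables


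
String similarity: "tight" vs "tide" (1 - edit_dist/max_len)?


Word 1: "tight" (length 5)
Word 2: "tide" (length 4)
One optimal edit sequence:
  1. keep 't'
  2. keep 'i'
  3. delete 'g'  (+1)
  4. substitute 'h' -> 'd'  (+1)
  5. substitute 't' -> 'e'  (+1)
Edit distance = 3
Max length = max(5, 4) = 5
Similarity = 1 - 3/5
= 0.4000


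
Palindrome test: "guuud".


Word: "guuud"
Reversed: "duuug"
Forward == Backward? guuud != duuug
Palindrome = No


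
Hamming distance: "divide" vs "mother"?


Comparing character by character (same length = 6):
  Pos 0: 'd' vs 'm' !=
  Pos 1: 'i' vs 'o' !=
  Pos 2: 'v' vs 't' !=
  Pos 3: 'i' vs 'h' !=
  Pos 4: 'd' vs 'e' !=
  Pos 5: 'e' vs 'r' !=
Hamming distance = 6


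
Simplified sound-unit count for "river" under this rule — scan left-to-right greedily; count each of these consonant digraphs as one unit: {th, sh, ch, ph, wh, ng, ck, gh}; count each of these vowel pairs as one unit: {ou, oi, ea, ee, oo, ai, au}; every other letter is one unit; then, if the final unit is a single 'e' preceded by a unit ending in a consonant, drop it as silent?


Word: "river" (5 letters)
Left-to-right scan:
  1. 'r' (letter)
  2. 'i' (letter)
  3. 'v' (letter)
  4. 'e' (letter)
  5. 'r' (letter)
Units from scan: 5
Sound units = 5 units


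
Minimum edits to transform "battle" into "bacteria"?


Word 1: "battle" (length 6)
Word 2: "bacteria" (length 8)
One optimal edit sequence (insert/delete/substitute each cost 1):
  1. keep 'b'
  2. keep 'a'
  3. insert 'c'  (+1)
  4. keep 't'
  5. insert 'e'  (+1)
  6. substitute 't' -> 'r'  (+1)
  7. substitute 'l' -> 'i'  (+1)
  8. substitute 'e' -> 'a'  (+1)
Total edit operations: 5
Edit distance = 5


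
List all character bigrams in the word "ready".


Word: "ready" (length 5)
Number of bigrams = 5 - 2 + 1 = 4
  Position 0: "re"
  Position 1: "ea"
  Position 2: "ad"
  Position 3: "dy"
Bigrams = "re", "ea", "ad", "dy"


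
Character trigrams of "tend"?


Word: "tend" (length 4)
Number of trigrams = 4 - 3 + 1 = 2
  Position 0: "ten"
  Position 1: "end"
Trigrams = "ten", "end"


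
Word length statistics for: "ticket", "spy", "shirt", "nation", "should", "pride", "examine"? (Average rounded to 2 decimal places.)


Lengths: "ticket"=6, "spy"=3, "shirt"=5, "nation"=6, "should"=6, "pride"=5, "examine"=7
Sum = 38, Count = 7
Average = 38/7 = 5.43
= avg=5.43, min=3, max=7


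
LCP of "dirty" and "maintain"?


Word 1: "dirty"
Word 2: "maintain"
Comparing from start:
  Pos 0: 'd' != 'm' (stop)
LCP = "" (length 0)


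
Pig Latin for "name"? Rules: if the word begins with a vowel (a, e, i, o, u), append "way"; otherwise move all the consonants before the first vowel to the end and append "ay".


Word: "name"
Starts with consonant(s) → move to end, add 'ay'
Consonant cluster: "n"
Pig Latin = "amenay"


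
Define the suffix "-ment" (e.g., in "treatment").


Suffix: -ment
Example: treatment = treat + -ment
Meaning = result of action


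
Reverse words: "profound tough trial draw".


Original: "profound tough trial draw"
Words (1..n): profound | tough | trial | draw
Reversed (n..1): draw | trial | tough | profound
Result = "draw trial tough profound"


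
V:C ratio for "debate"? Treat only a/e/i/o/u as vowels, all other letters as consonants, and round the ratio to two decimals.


Word: "debate"
Vowels (a,e,i,o,u): 3
Consonants: 3
Ratio = 3/3
= 1.00


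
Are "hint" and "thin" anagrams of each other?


Word 1: "hint" → sorted: hint
Word 2: "thin" → sorted: hint
Same letters? hint == hint
Anagram = Yes


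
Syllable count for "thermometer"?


Word: "thermometer"
Syllable breakdown: ther | mom | e | ter
Counting: 4 parts
= 4 syllables


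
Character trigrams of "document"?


Word: "document" (length 8)
Number of trigrams = 8 - 3 + 1 = 6
  Position 0: "doc"
  Position 1: "ocu"
  Position 2: "cum"
  Position 3: "ume"
  Position 4: "men"
  Position 5: "ent"
Trigrams = "doc", "ocu", "cum", "ume", "men", "ent"


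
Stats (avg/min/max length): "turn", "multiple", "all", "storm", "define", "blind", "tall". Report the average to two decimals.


Lengths: "turn"=4, "multiple"=8, "all"=3, "storm"=5, "define"=6, "blind"=5, "tall"=4
Sum = 35, Count = 7
Average = 35/7 = 5.00
= avg=5.00, min=3, max=8


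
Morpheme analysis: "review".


Word: "review"
Morphemes: re- | view
Each morpheme carries meaning
= 2 morphemes


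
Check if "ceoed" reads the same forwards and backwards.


Word: "ceoed"
Reversed: "deoec"
Forward == Backward? ceoed != deoec
Palindrome = No


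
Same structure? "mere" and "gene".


Pattern of "mere": [0, 1, 2, 1]
Pattern of "gene": [0, 1, 2, 1]
Patterns match
Same pattern = Yes


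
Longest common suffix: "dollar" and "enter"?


Word 1: "dollar"
Word 2: "enter"
Comparing from end:
  Pos -1: 'r' == 'r'
  Pos -2: 'a' != 'e' (stop)
LCS = "r" (length 1)


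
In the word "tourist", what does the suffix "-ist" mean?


Suffix: -ist
Example: tourist (tour + -ist)
Meaning = one who practices


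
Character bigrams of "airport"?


Word: "airport" (length 7)
Number of bigrams = 7 - 2 + 1 = 6
  Position 0: "ai"
  Position 1: "ir"
  Position 2: "rp"
  Position 3: "po"
  Position 4: "or"
  Position 5: "rt"
Bigrams = "ai", "ir", "rp", "po", "or", "rt"


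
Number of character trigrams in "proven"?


Word: "proven" (length 6)
Number of 3-grams = length - 3 + 1 = 6 - 3 + 1
= 4


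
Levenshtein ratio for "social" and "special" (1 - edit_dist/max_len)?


Word 1: "social" (length 6)
Word 2: "special" (length 7)
One optimal edit sequence:
  1. keep 's'
  2. insert 'p'  (+1)
  3. substitute 'o' -> 'e'  (+1)
  4. keep 'c'
  5. keep 'i'
  6. keep 'a'
  7. keep 'l'
Edit distance = 2
Max length = max(6, 7) = 7
Similarity = 1 - 2/7
= 0.7143


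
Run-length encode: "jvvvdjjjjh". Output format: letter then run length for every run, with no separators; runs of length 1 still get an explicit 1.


String: "jvvvdjjjjh"
Scanning for consecutive runs:
  'j' x 1
  'v' x 3
  'd' x 1
  'j' x 4
  'h' x 1
RLE = "j1v3d1j4h1"


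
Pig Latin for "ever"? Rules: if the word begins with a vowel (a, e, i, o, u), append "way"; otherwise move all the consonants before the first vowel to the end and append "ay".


Word: "ever"
Starts with vowel → add 'way'
Pig Latin = "everway"


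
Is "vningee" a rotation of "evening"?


Word: "evening", Candidate: "vningee"
Method: check if candidate is substring of word+word
"eveningevening" contains "vningee"? No
Is rotation = No


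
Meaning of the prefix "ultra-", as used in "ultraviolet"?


Prefix: ultra-
Example: ultraviolet (ultra- + violet)
Meaning = beyond


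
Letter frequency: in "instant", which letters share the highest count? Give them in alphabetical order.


Word: "instant"
Letter counts:
  'a': 1
  'i': 1
  'n': 2
  's': 1
  't': 2
Maximum count = 2
Most frequent = 'n', 't' (2 times each)


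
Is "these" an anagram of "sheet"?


Word 1: "sheet" → sorted: eehst
Word 2: "these" → sorted: eehst
Same letters? eehst == eehst
Anagram = Yes


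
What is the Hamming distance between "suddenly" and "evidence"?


Comparing character by character (same length = 8):
  Pos 0: 's' vs 'e' !=
  Pos 1: 'u' vs 'v' !=
  Pos 2: 'd' vs 'i' !=
  Pos 3: 'd' vs 'd' =
  Pos 4: 'e' vs 'e' =
  Pos 5: 'n' vs 'n' =
  Pos 6: 'l' vs 'c' !=
  Pos 7: 'y' vs 'e' !=
Hamming distance = 5


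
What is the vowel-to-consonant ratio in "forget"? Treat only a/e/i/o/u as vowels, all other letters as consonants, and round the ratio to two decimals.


Word: "forget"
Vowels (a,e,i,o,u): 2
Consonants: 4
Ratio = 2/4
= 0.50


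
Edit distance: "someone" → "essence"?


Word 1: "someone" (length 7)
Word 2: "essence" (length 7)
One optimal edit sequence (insert/delete/substitute each cost 1):
  1. substitute 's' -> 'e'  (+1)
  2. substitute 'o' -> 's'  (+1)
  3. substitute 'm' -> 's'  (+1)
  4. keep 'e'
  5. substitute 'o' -> 'n'  (+1)
  6. substitute 'n' -> 'c'  (+1)
  7. keep 'e'
Total edit operations: 5
Edit distance = 5


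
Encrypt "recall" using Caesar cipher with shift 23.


Word: "recall"
Shift: 23
Each letter → (letter + shift) mod 26:
  'r' (17) + 23 = 14 → 'o'
  'e' (4) + 23 = 1 → 'b'
  'c' (2) + 23 = 25 → 'z'
  'a' (0) + 23 = 23 → 'x'
  'l' (11) + 23 = 8 → 'i'
  'l' (11) + 23 = 8 → 'i'
Result = "obzxii"


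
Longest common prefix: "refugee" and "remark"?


Word 1: "refugee"
Word 2: "remark"
Comparing from start:
  Pos 0: 'r' == 'r'
  Pos 1: 'e' == 'e'
  Pos 2: 'f' != 'm' (stop)
LCP = "re" (length 2)


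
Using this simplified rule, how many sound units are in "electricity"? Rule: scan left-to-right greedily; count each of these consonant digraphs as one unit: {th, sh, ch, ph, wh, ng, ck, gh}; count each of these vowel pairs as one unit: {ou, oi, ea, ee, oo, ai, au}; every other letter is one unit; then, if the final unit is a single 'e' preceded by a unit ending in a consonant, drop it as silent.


Word: "electricity" (11 letters)
Left-to-right scan:
  [1] 'e' (letter)
  [2] 'l' (letter)
  [3] 'e' (letter)
  [4] 'c' (letter)
  [5] 't' (letter)
  [6] 'r' (letter)
  [7] 'i' (letter)
  [8] 'c' (letter)
  [9] 'i' (letter)
  [10] 't' (letter)
  [11] 'y' (letter)
Units from scan: 11
Sound units = 11 units


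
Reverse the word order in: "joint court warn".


Original: "joint court warn"
Words (1..n): joint | court | warn
Reversed (n..1): warn | court | joint
Result = "warn court joint"


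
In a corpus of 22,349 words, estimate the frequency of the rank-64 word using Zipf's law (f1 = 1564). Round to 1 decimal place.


Zipf's law: f(r) = f(1) / r
f(1) = 1564
f(64) = 1564 / 64
= 24.4 occurrences


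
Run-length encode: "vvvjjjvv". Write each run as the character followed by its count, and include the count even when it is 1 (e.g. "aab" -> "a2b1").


String: "vvvjjjvv"
Scanning for consecutive runs:
  'v' x 3
  'j' x 3
  'v' x 2
RLE = "v3j3v2"


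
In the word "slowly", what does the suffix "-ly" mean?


Suffix: -ly
Example: slowly = slow + -ly
Meaning = in a manner


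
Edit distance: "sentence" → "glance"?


Word 1: "sentence" (length 8)
Word 2: "glance" (length 6)
One optimal edit sequence (insert/delete/substitute each cost 1):
  1. delete 's'  (+1)
  2. delete 'e'  (+1)
  3. substitute 'n' -> 'g'  (+1)
  4. substitute 't' -> 'l'  (+1)
  5. substitute 'e' -> 'a'  (+1)
  6. keep 'n'
  7. keep 'c'
  8. keep 'e'
Total edit operations: 5
Edit distance = 5


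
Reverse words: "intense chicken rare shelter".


Original: "intense chicken rare shelter"
Words (1..n): intense | chicken | rare | shelter
Reversed (n..1): shelter | rare | chicken | intense
Result = "shelter rare chicken intense"


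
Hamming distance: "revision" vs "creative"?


Comparing character by character (same length = 8):
  Pos 0: 'r' vs 'c' !=
  Pos 1: 'e' vs 'r' !=
  Pos 2: 'v' vs 'e' !=
  Pos 3: 'i' vs 'a' !=
  Pos 4: 's' vs 't' !=
  Pos 5: 'i' vs 'i' =
  Pos 6: 'o' vs 'v' !=
  Pos 7: 'n' vs 'e' !=
Hamming distance = 7


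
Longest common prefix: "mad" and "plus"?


Word 1: "mad"
Word 2: "plus"
Comparing from start:
  Pos 0: 'm' != 'p' (stop)
LCP = "" (length 0)


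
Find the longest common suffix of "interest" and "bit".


Word 1: "interest"
Word 2: "bit"
Comparing from end:
  Pos -1: 't' == 't'
  Pos -2: 's' != 'i' (stop)
LCS = "t" (length 1)


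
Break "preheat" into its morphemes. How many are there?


Word: "preheat"
Morphemes: pre- | heat
Each morpheme carries meaning
= 2 morphemes


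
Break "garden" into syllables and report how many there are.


Word: "garden"
Syllable breakdown: gar | den
Counting: 2 parts
= 2 syllables


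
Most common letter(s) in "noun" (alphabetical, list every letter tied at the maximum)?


Word: "noun"
Letter counts:
  'n': 2
  'o': 1
  'u': 1
Maximum count = 2
Most frequent = 'n' (2 times each)


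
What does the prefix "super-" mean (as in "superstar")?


Prefix: super-
Example: superstar = super- + star
Meaning = above / beyond


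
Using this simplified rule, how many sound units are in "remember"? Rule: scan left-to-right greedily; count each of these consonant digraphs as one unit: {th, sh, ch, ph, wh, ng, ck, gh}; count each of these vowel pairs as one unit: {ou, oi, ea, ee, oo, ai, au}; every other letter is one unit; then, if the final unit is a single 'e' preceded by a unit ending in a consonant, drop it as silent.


Word: "remember" (8 letters)
Left-to-right scan:
  (1) 'r' (letter)
  (2) 'e' (letter)
  (3) 'm' (letter)
  (4) 'e' (letter)
  (5) 'm' (letter)
  (6) 'b' (letter)
  (7) 'e' (letter)
  (8) 'r' (letter)
Units from scan: 8
Sound units = 8 units


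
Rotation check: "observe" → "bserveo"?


Word: "observe", Candidate: "bserveo"
Method: check if candidate is substring of word+word
"observeobserve" contains "bserveo"? Yes
Is rotation = Yes


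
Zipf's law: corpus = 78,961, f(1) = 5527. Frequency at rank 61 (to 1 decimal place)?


Zipf's law: f(r) = f(1) / r
f(1) = 5527
f(61) = 5527 / 61
= 90.6 occurrences


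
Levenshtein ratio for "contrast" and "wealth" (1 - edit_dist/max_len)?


Word 1: "contrast" (length 8)
Word 2: "wealth" (length 6)
One optimal edit sequence:
  1. delete 'c'  (+1)
  2. delete 'o'  (+1)
  3. delete 'n'  (+1)
  4. substitute 't' -> 'w'  (+1)
  5. substitute 'r' -> 'e'  (+1)
  6. keep 'a'
  7. substitute 's' -> 'l'  (+1)
  8. keep 't'
  9. insert 'h'  (+1)
Edit distance = 7
Max length = max(8, 6) = 8
Similarity = 1 - 7/8
= 0.1250


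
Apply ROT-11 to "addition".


Word: "addition"
Shift: 11
Each letter → (letter + shift) mod 26:
  'a' (0) + 11 = 11 → 'l'
  'd' (3) + 11 = 14 → 'o'
  'd' (3) + 11 = 14 → 'o'
  'i' (8) + 11 = 19 → 't'
  't' (19) + 11 = 4 → 'e'
  'i' (8) + 11 = 19 → 't'
  'o' (14) + 11 = 25 → 'z'
  'n' (13) + 11 = 24 → 'y'
Result = "lootetzy"


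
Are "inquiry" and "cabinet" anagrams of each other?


Word 1: "inquiry" → sorted: iinqruy
Word 2: "cabinet" → sorted: abceint
Same letters? iinqruy != abceint
Anagram = No


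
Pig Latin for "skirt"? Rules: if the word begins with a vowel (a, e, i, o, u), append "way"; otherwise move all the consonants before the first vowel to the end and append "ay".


Word: "skirt"
Starts with consonant(s) → move to end, add 'ay'
Consonant cluster: "sk"
Pig Latin = "irtskay"


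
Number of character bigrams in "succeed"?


Word: "succeed" (length 7)
Number of 2-grams = length - 2 + 1 = 7 - 2 + 1
= 6


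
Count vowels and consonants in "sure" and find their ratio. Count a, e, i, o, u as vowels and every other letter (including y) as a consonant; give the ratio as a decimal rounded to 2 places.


Word: "sure"
Vowels (a,e,i,o,u): 2
Consonants: 2
Ratio = 2/2
= 1.00


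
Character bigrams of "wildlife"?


Word: "wildlife" (length 8)
Number of bigrams = 8 - 2 + 1 = 7
  Position 0: "wi"
  Position 1: "il"
  Position 2: "ld"
  Position 3: "dl"
  Position 4: "li"
  Position 5: "if"
  Position 6: "fe"
Bigrams = "wi", "il", "ld", "dl", "li", "if", "fe"


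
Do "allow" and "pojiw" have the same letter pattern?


Pattern of "allow": [0, 1, 1, 2, 3]
Pattern of "pojiw": [0, 1, 2, 3, 4]
Patterns do not match
Same pattern = No


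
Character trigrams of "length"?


Word: "length" (length 6)
Number of trigrams = 6 - 3 + 1 = 4
  Position 0: "len"
  Position 1: "eng"
  Position 2: "ngt"
  Position 3: "gth"
Trigrams = "len", "eng", "ngt", "gth"


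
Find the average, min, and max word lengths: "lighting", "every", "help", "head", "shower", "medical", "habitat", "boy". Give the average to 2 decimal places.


Lengths: "lighting"=8, "every"=5, "help"=4, "head"=4, "shower"=6, "medical"=7, "habitat"=7, "boy"=3
Sum = 44, Count = 8
Average = 44/8 = 5.50
= avg=5.50, min=3, max=8


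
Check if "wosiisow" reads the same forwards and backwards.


Word: "wosiisow"
Reversed: "wosiisow"
Forward == Backward? wosiisow == wosiisow
Palindrome = Yes


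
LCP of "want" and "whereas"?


Word 1: "want"
Word 2: "whereas"
Comparing from start:
  Pos 0: 'w' == 'w'
  Pos 1: 'a' != 'h' (stop)
LCP = "w" (length 1)


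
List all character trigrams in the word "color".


Word: "color" (length 5)
Number of trigrams = 5 - 3 + 1 = 3
  Position 0: "col"
  Position 1: "olo"
  Position 2: "lor"
Trigrams = "col", "olo", "lor"


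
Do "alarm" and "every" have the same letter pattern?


Pattern of "alarm": [0, 1, 0, 2, 3]
Pattern of "every": [0, 1, 0, 2, 3]
Patterns match
Same pattern = Yes


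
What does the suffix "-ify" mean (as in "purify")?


Suffix: -ify
Example: purify = pure + -ify, with a spelling change
Meaning = to make


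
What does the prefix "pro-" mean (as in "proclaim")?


Prefix: pro-
Example: proclaim = pro- + claim
Meaning = forward / in favor of


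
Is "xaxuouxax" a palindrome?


Word: "xaxuouxax"
Reversed: "xaxuouxax"
Forward == Backward? xaxuouxax == xaxuouxax
Palindrome = Yes


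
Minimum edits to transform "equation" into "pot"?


Word 1: "equation" (length 8)
Word 2: "pot" (length 3)
One optimal edit sequence (insert/delete/substitute each cost 1):
  1. delete 'e'  (+1)
  2. delete 'q'  (+1)
  3. delete 'u'  (+1)
  4. delete 'a'  (+1)
  5. delete 't'  (+1)
  6. substitute 'i' -> 'p'  (+1)
  7. keep 'o'
  8. substitute 'n' -> 't'  (+1)
Total edit operations: 7
Edit distance = 7


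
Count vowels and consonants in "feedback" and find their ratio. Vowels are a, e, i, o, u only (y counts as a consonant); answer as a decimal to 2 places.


Word: "feedback"
Vowels (a,e,i,o,u): 3
Consonants: 5
Ratio = 3/5
= 0.60


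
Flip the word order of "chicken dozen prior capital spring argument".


Original: "chicken dozen prior capital spring argument"
Words (1..n): chicken | dozen | prior | capital | spring | argument
Reversed (n..1): argument | spring | capital | prior | dozen | chicken
Result = "argument spring capital prior dozen chicken"


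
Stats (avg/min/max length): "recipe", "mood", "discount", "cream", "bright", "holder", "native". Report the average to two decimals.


Lengths: "recipe"=6, "mood"=4, "discount"=8, "cream"=5, "bright"=6, "holder"=6, "native"=6
Sum = 41, Count = 7
Average = 41/7 = 5.86
= avg=5.86, min=4, max=8


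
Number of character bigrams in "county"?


Word: "county" (length 6)
Number of 2-grams = length - 2 + 1 = 6 - 2 + 1
= 5


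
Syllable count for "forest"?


Word: "forest"
Syllable breakdown: for-est
Counting: 2 parts
= 2 syllables


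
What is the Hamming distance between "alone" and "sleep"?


Comparing character by character (same length = 5):
  Pos 0: 'a' vs 's' !=
  Pos 1: 'l' vs 'l' =
  Pos 2: 'o' vs 'e' !=
  Pos 3: 'n' vs 'e' !=
  Pos 4: 'e' vs 'p' !=
Hamming distance = 4


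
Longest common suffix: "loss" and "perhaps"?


Word 1: "loss"
Word 2: "perhaps"
Comparing from end:
  Pos -1: 's' == 's'
  Pos -2: 's' != 'p' (stop)
LCS = "s" (length 1)


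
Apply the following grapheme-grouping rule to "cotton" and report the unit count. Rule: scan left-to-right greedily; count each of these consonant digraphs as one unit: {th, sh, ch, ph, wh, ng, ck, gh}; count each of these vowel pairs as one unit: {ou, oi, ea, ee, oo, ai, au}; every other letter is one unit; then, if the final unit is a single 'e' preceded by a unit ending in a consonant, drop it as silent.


Word: "cotton" (6 letters)
Left-to-right scan:
  1. 'c' (letter)
  2. 'o' (letter)
  3. 't' (letter)
  4. 't' (letter)
  5. 'o' (letter)
  6. 'n' (letter)
Units from scan: 6
Sound units = 6 units


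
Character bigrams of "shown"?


Word: "shown" (length 5)
Number of bigrams = 5 - 2 + 1 = 4
  Position 0: "sh"
  Position 1: "ho"
  Position 2: "ow"
  Position 3: "wn"
Bigrams = "sh", "ho", "ow", "wn"


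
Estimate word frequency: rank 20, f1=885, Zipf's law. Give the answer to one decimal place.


Zipf's law: f(r) = f(1) / r
f(1) = 885
f(20) = 885 / 20
= 44.3 occurrences


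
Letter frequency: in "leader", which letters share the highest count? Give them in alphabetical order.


Word: "leader"
Letter counts:
  'a': 1
  'd': 1
  'e': 2
  'l': 1
  'r': 1
Maximum count = 2
Most frequent = 'e' (2 times each)


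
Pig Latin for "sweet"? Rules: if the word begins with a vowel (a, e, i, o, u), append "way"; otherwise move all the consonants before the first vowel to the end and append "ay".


Word: "sweet"
Starts with consonant(s) → move to end, add 'ay'
Consonant cluster: "sw"
Pig Latin = "eetsway"


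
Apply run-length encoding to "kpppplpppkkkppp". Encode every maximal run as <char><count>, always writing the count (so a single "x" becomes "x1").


String: "kpppplpppkkkppp"
Scanning for consecutive runs:
  'k' x 1
  'p' x 4
  'l' x 1
  'p' x 3
  'k' x 3
  'p' x 3
RLE = "k1p4l1p3k3p3"


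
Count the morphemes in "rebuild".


Word: "rebuild"
Morphemes: re- / build
Each morpheme carries meaning
= 2 morphemes


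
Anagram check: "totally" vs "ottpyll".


Word 1: "totally" → sorted: allotty
Word 2: "ottpyll" → sorted: lloptty
Same letters? allotty != lloptty
Anagram = No


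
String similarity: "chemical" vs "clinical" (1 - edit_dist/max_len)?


Word 1: "chemical" (length 8)
Word 2: "clinical" (length 8)
One optimal edit sequence:
  1. keep 'c'
  2. substitute 'h' -> 'l'  (+1)
  3. substitute 'e' -> 'i'  (+1)
  4. substitute 'm' -> 'n'  (+1)
  5. keep 'i'
  6. keep 'c'
  7. keep 'a'
  8. keep 'l'
Edit distance = 3
Max length = max(8, 8) = 8
Similarity = 1 - 3/8
= 0.6250


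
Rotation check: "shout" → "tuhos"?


Word: "shout", Candidate: "tuhos"
Method: check if candidate is substring of word+word
"shoutshout" contains "tuhos"? No
Is rotation = No


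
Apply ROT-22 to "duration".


Word: "duration"
Shift: 22
Each letter → (letter + shift) mod 26:
  'd' (3) + 22 = 25 → 'z'
  'u' (20) + 22 = 16 → 'q'
  'r' (17) + 22 = 13 → 'n'
  'a' (0) + 22 = 22 → 'w'
  't' (19) + 22 = 15 → 'p'
  'i' (8) + 22 = 4 → 'e'
  'o' (14) + 22 = 10 → 'k'
  'n' (13) + 22 = 9 → 'j'
Result = "zqnwpekj"


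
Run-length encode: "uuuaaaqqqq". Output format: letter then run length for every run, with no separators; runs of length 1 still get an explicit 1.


String: "uuuaaaqqqq"
Scanning for consecutive runs:
  'u' x 3
  'a' x 3
  'q' x 4
RLE = "u3a3q4"


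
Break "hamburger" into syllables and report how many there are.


Word: "hamburger"
Syllable breakdown: ham / bur / ger
Counting: 3 parts
= 3 syllables


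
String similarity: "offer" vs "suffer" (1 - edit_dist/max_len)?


Word 1: "offer" (length 5)
Word 2: "suffer" (length 6)
One optimal edit sequence:
  1. insert 's'  (+1)
  2. substitute 'o' -> 'u'  (+1)
  3. keep 'f'
  4. keep 'f'
  5. keep 'e'
  6. keep 'r'
Edit distance = 2
Max length = max(5, 6) = 6
Similarity = 1 - 2/6
= 0.6667


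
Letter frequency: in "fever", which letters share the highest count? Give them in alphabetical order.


Word: "fever"
Letter counts:
  'e': 2
  'f': 1
  'r': 1
  'v': 1
Maximum count = 2
Most frequent = 'e' (2 times each)


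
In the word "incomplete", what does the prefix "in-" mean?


Prefix: in-
As in: incomplete -> in- + complete
Meaning = not / into


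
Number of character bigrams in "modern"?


Word: "modern" (length 6)
Number of 2-grams = length - 2 + 1 = 6 - 2 + 1
= 5


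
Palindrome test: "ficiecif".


Word: "ficiecif"
Reversed: "ficeicif"
Forward == Backward? ficiecif != ficeicif
Palindrome = No


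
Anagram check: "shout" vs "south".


Word 1: "shout" → sorted: hostu
Word 2: "south" → sorted: hostu
Same letters? hostu == hostu
Anagram = Yes


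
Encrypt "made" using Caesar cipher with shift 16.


Word: "made"
Shift: 16
Each letter → (letter + shift) mod 26:
  'm' (12) + 16 = 2 → 'c'
  'a' (0) + 16 = 16 → 'q'
  'd' (3) + 16 = 19 → 't'
  'e' (4) + 16 = 20 → 'u'
Result = "cqtu"


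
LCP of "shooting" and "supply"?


Word 1: "shooting"
Word 2: "supply"
Comparing from start:
  Pos 0: 's' == 's'
  Pos 1: 'h' != 'u' (stop)
LCP = "s" (length 1)


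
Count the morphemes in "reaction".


Word: "reaction"
Morphemes: re- | act | -ion
Each morpheme carries meaning
= 3 morphemes


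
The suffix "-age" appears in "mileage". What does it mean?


Suffix: -age
Example: mileage (mile + -age)
Meaning = result / collection


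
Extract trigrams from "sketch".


Word: "sketch" (length 6)
Number of trigrams = 6 - 3 + 1 = 4
  Position 0: "ske"
  Position 1: "ket"
  Position 2: "etc"
  Position 3: "tch"
Trigrams = "ske", "ket", "etc", "tch"


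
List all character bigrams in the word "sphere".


Word: "sphere" (length 6)
Number of bigrams = 6 - 2 + 1 = 5
  Position 0: "sp"
  Position 1: "ph"
  Position 2: "he"
  Position 3: "er"
  Position 4: "re"
Bigrams = "sp", "ph", "he", "er", "re"


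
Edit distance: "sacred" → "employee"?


Word 1: "sacred" (length 6)
Word 2: "employee" (length 8)
One optimal edit sequence (insert/delete/substitute each cost 1):
  1. insert 'e'  (+1)
  2. insert 'm'  (+1)
  3. substitute 's' -> 'p'  (+1)
  4. substitute 'a' -> 'l'  (+1)
  5. substitute 'c' -> 'o'  (+1)
  6. substitute 'r' -> 'y'  (+1)
  7. keep 'e'
  8. substitute 'd' -> 'e'  (+1)
Total edit operations: 7
Edit distance = 7


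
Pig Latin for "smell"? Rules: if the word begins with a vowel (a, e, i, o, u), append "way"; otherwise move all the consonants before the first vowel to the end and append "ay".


Word: "smell"
Starts with consonant(s) → move to end, add 'ay'
Consonant cluster: "sm"
Pig Latin = "ellsmay"


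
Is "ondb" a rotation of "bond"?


Word: "bond", Candidate: "ondb"
Method: check if candidate is substring of word+word
"bondbond" contains "ondb"? Yes
Is rotation = Yes


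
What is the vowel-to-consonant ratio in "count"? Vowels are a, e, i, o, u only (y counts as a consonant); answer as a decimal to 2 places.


Word: "count"
Vowels (a,e,i,o,u): 2
Consonants: 3
Ratio = 2/3
= 0.67


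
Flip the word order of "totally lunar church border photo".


Original: "totally lunar church border photo"
Words (1..n): totally | lunar | church | border | photo
Reversed (n..1): photo | border | church | lunar | totally
Result = "photo border church lunar totally"


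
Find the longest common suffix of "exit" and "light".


Word 1: "exit"
Word 2: "light"
Comparing from end:
  Pos -1: 't' == 't'
  Pos -2: 'i' != 'h' (stop)
LCS = "t" (length 1)


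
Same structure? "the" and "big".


Pattern of "the": [0, 1, 2]
Pattern of "big": [0, 1, 2]
Patterns match
Same pattern = Yes


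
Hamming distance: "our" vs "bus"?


Comparing character by character (same length = 3):
  Pos 0: 'o' vs 'b' !=
  Pos 1: 'u' vs 'u' =
  Pos 2: 'r' vs 's' !=
Hamming distance = 2


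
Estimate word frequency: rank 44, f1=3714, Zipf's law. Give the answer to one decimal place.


Zipf's law: f(r) = f(1) / r
f(1) = 3714
f(44) = 3714 / 44
= 84.4 occurrences


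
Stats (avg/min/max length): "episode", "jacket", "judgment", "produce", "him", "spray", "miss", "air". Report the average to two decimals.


Lengths: "episode"=7, "jacket"=6, "judgment"=8, "produce"=7, "him"=3, "spray"=5, "miss"=4, "air"=3
Sum = 43, Count = 8
Average = 43/8 = 5.38
= avg=5.38, min=3, max=8


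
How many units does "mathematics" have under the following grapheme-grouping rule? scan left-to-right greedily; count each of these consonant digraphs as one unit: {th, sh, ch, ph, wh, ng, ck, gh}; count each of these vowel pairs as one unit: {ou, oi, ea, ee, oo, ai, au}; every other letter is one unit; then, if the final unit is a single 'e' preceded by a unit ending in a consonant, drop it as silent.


Word: "mathematics" (11 letters)
Left-to-right scan:
  (1) 'm' (letter)
  (2) 'a' (letter)
  (3) 'th' (digraph)
  (4) 'e' (letter)
  (5) 'm' (letter)
  (6) 'a' (letter)
  (7) 't' (letter)
  (8) 'i' (letter)
  (9) 'c' (letter)
  (10) 's' (letter)
Units from scan: 10
Sound units = 10 units


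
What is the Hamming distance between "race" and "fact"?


Comparing character by character (same length = 4):
  Pos 0: 'r' vs 'f' !=
  Pos 1: 'a' vs 'a' =
  Pos 2: 'c' vs 'c' =
  Pos 3: 'e' vs 't' !=
Hamming distance = 2


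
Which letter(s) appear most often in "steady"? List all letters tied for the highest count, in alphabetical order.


Word: "steady"
Letter counts:
  'a': 1
  'd': 1
  'e': 1
  's': 1
  't': 1
  'y': 1
Maximum count = 1
Most frequent = 'a', 'd', 'e', 's', 't', 'y' (1 time each)


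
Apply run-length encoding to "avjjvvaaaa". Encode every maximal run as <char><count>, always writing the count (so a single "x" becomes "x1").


String: "avjjvvaaaa"
Scanning for consecutive runs:
  'a' x 1
  'v' x 1
  'j' x 2
  'v' x 2
  'a' x 4
RLE = "a1v1j2v2a4"


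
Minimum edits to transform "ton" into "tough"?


Word 1: "ton" (length 3)
Word 2: "tough" (length 5)
One optimal edit sequence (insert/delete/substitute each cost 1):
  1. keep 't'
  2. keep 'o'
  3. insert 'u'  (+1)
  4. insert 'g'  (+1)
  5. substitute 'n' -> 'h'  (+1)
Total edit operations: 3
Edit distance = 3


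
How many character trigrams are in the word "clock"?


Word: "clock" (length 5)
Number of 3-grams = length - 3 + 1 = 5 - 3 + 1
= 3


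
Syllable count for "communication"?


Word: "communication"
Syllable breakdown: com-mu-ni-ca-tion
Counting: 5 parts
= 5 syllables


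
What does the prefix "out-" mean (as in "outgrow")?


Prefix: out-
Example: outgrow (out- + grow)
Meaning = surpass


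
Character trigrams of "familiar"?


Word: "familiar" (length 8)
Number of trigrams = 8 - 3 + 1 = 6
  Position 0: "fam"
  Position 1: "ami"
  Position 2: "mil"
  Position 3: "ili"
  Position 4: "lia"
  Position 5: "iar"
Trigrams = "fam", "ami", "mil", "ili", "lia", "iar"


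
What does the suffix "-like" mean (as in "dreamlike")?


Suffix: -like
As in: dreamlike -> dream + -like
Meaning = resembling


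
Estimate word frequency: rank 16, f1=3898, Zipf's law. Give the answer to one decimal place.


Zipf's law: f(r) = f(1) / r
f(1) = 3898
f(16) = 3898 / 16
= 243.6 occurrences


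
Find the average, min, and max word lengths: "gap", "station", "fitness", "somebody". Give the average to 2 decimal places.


Lengths: "gap"=3, "station"=7, "fitness"=7, "somebody"=8
Sum = 25, Count = 4
Average = 25/4 = 6.25
= avg=6.25, min=3, max=8


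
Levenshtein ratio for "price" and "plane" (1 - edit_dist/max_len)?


Word 1: "price" (length 5)
Word 2: "plane" (length 5)
One optimal edit sequence:
  1. keep 'p'
  2. substitute 'r' -> 'l'  (+1)
  3. substitute 'i' -> 'a'  (+1)
  4. substitute 'c' -> 'n'  (+1)
  5. keep 'e'
Edit distance = 3
Max length = max(5, 5) = 5
Similarity = 1 - 3/5
= 0.4000


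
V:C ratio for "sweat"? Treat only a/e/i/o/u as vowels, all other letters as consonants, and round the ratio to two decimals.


Word: "sweat"
Vowels (a,e,i,o,u): 2
Consonants: 3
Ratio = 2/3
= 0.67


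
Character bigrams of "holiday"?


Word: "holiday" (length 7)
Number of bigrams = 7 - 2 + 1 = 6
  Position 0: "ho"
  Position 1: "ol"
  Position 2: "li"
  Position 3: "id"
  Position 4: "da"
  Position 5: "ay"
Bigrams = "ho", "ol", "li", "id", "da", "ay"


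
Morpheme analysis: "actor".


Word: "actor"
Morphemes: act | -or
Each morpheme carries meaning
= 2 morphemes


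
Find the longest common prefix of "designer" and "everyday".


Word 1: "designer"
Word 2: "everyday"
Comparing from start:
  Pos 0: 'd' != 'e' (stop)
LCP = "" (length 0)


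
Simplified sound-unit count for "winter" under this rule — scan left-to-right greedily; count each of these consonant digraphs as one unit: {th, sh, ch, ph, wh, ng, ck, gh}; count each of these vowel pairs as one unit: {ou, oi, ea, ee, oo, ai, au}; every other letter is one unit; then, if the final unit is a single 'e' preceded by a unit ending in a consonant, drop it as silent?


Word: "winter" (6 letters)
Left-to-right scan:
  [1] 'w' (letter)
  [2] 'i' (letter)
  [3] 'n' (letter)
  [4] 't' (letter)
  [5] 'e' (letter)
  [6] 'r' (letter)
Units from scan: 6
Sound units = 6 units
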